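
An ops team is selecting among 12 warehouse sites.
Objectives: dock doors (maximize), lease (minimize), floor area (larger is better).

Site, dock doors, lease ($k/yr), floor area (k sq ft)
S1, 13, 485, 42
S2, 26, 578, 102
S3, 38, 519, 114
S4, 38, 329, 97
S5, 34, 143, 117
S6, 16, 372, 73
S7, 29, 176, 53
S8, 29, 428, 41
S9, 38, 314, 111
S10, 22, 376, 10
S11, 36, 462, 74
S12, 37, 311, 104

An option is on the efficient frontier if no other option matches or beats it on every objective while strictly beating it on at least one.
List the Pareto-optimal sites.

S1: dominated by S4 (dock doors 38≥13, lease 329≤485, floor area 97≥42).
S2: dominated by S3 (dock doors 38≥26, lease 519≤578, floor area 114≥102).
S3: not dominated.
S4: dominated by S9 (dock doors 38≥38, lease 314≤329, floor area 111≥97).
S5: not dominated (best lease).
S6: dominated by S4 (dock doors 38≥16, lease 329≤372, floor area 97≥73).
S7: dominated by S5 (dock doors 34≥29, lease 143≤176, floor area 117≥53).
S8: dominated by S4 (dock doors 38≥29, lease 329≤428, floor area 97≥41).
S9: not dominated.
S10: dominated by S4 (dock doors 38≥22, lease 329≤376, floor area 97≥10).
S11: dominated by S4 (dock doors 38≥36, lease 329≤462, floor area 97≥74).
S12: not dominated.

S3, S5, S9, S12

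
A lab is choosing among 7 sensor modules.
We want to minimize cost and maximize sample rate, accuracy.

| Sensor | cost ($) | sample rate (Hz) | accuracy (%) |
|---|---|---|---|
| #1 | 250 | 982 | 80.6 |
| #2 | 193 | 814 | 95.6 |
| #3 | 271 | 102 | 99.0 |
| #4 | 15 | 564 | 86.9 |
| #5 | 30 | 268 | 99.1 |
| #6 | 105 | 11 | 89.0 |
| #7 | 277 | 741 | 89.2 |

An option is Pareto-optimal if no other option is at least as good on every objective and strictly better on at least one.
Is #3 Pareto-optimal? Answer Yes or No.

No

#5 vs #3: cost 30≤271, sample rate 268≥102, accuracy 99.1≥99.0 — #5 is at least as good on every objective and strictly better on at least one, so #5 dominates #3.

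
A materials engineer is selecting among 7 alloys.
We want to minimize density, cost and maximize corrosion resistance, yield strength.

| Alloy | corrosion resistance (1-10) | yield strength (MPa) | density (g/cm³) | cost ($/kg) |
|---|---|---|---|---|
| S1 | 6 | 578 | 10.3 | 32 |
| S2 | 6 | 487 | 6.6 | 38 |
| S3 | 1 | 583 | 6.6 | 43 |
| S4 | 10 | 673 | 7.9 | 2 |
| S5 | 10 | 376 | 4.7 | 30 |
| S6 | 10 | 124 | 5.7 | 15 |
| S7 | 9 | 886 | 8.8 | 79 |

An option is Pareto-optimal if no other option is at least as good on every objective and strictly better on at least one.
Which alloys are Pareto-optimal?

S1: dominated by S4 (corrosion resistance 10≥6, yield strength 673≥578, density 7.9≤10.3, cost 2≤32).
S2: not dominated.
S3: not dominated.
S4: not dominated (best cost).
S5: not dominated (best density).
S6: not dominated.
S7: not dominated (best yield strength).

S2, S3, S4, S5, S6, S7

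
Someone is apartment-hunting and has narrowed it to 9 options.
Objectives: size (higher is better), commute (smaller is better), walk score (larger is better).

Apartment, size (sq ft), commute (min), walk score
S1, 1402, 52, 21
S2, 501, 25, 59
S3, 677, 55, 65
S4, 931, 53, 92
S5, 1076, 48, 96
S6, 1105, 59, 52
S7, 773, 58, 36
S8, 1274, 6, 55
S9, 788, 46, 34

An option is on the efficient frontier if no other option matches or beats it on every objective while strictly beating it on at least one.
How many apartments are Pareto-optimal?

S1: not dominated (best size).
S2: not dominated.
S3: dominated by S4 (size 931≥677, commute 53≤55, walk score 92≥65).
S4: dominated by S5 (size 1076≥931, commute 48≤53, walk score 96≥92).
S5: not dominated (best walk score).
S6: dominated by S8 (size 1274≥1105, commute 6≤59, walk score 55≥52).
S7: dominated by S4 (size 931≥773, commute 53≤58, walk score 92≥36).
S8: not dominated (best commute).
S9: dominated by S8 (size 1274≥788, commute 6≤46, walk score 55≥34).
Pareto-optimal: S1, S2, S5, S8 → 4.

4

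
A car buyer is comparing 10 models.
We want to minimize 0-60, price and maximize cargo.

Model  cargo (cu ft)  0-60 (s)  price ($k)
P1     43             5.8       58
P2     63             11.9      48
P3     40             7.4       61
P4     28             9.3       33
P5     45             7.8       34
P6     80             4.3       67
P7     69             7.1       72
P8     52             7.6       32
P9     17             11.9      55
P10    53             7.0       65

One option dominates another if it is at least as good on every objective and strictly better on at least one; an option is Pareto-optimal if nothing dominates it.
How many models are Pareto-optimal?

5

P1: not dominated.
P2: not dominated.
P3: dominated by P1 (cargo 43≥40, 0-60 5.8≤7.4, price 58≤61).
P4: dominated by P8 (cargo 52≥28, 0-60 7.6≤9.3, price 32≤33).
P5: dominated by P8 (cargo 52≥45, 0-60 7.6≤7.8, price 32≤34).
P6: not dominated (best cargo).
P7: dominated by P6 (cargo 80≥69, 0-60 4.3≤7.1, price 67≤72).
P8: not dominated (best price).
P9: dominated by P2 (cargo 63≥17, 0-60 11.9≤11.9, price 48≤55).
P10: not dominated.
Pareto-optimal: P1, P2, P6, P8, P10 → 5.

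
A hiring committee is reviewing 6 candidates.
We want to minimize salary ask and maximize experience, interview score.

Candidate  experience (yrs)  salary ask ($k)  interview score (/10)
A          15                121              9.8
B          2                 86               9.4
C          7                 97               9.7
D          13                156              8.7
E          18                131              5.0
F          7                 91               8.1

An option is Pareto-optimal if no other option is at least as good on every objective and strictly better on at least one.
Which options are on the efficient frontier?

A, B, C, E, F

A: not dominated (best interview score).
B: not dominated (best salary ask).
C: not dominated.
D: dominated by A (experience 15≥13, salary ask 121≤156, interview score 9.8≥8.7).
E: not dominated (best experience).
F: not dominated.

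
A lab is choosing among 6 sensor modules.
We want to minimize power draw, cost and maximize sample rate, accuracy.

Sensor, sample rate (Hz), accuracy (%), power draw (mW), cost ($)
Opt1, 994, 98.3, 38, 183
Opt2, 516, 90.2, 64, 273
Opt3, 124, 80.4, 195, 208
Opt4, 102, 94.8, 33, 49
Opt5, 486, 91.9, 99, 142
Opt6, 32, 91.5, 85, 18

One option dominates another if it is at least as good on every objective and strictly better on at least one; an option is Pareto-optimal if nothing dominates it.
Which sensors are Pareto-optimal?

Opt1: not dominated (best sample rate).
Opt2: dominated by Opt1 (sample rate 994≥516, accuracy 98.3≥90.2, power draw 38≤64, cost 183≤273).
Opt3: dominated by Opt1 (sample rate 994≥124, accuracy 98.3≥80.4, power draw 38≤195, cost 183≤208).
Opt4: not dominated (best power draw).
Opt5: not dominated.
Opt6: not dominated (best cost).

Opt1, Opt4, Opt5, Opt6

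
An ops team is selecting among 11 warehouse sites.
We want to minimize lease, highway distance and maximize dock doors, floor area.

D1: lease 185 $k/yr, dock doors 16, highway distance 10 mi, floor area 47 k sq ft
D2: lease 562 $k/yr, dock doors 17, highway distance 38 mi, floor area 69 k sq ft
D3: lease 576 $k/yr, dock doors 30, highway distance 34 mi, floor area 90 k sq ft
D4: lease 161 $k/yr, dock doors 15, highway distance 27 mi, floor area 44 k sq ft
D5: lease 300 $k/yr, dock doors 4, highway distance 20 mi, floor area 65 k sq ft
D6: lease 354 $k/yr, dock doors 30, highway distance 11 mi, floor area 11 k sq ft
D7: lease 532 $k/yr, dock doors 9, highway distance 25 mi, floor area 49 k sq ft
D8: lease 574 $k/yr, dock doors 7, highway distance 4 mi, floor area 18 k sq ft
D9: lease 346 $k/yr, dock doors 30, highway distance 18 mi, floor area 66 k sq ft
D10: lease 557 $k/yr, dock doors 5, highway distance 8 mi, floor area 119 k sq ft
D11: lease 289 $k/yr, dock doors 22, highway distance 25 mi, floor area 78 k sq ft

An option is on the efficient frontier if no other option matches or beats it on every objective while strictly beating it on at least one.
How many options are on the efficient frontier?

9

D1: not dominated.
D2: dominated by D11 (lease 289≤562, dock doors 22≥17, highway distance 25≤38, floor area 78≥69).
D3: not dominated.
D4: not dominated (best lease).
D5: not dominated.
D6: not dominated.
D7: dominated by D9 (lease 346≤532, dock doors 30≥9, highway distance 18≤25, floor area 66≥49).
D8: not dominated (best highway distance).
D9: not dominated.
D10: not dominated (best floor area).
D11: not dominated.
Pareto-optimal: D1, D3, D4, D5, D6, D8, D9, D10, D11 → 9.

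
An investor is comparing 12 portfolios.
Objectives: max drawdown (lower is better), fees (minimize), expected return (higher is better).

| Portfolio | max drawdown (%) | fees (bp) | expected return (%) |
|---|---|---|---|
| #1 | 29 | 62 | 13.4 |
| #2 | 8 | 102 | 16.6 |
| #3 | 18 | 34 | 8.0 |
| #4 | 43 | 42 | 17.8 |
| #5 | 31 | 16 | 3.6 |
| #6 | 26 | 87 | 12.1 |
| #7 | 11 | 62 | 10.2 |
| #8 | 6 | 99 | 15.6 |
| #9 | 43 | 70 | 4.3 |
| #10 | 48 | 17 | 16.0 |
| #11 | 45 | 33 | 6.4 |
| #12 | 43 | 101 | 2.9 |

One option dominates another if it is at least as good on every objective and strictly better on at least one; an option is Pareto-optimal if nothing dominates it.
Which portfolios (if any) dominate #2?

none

#1: worse on max drawdown (29 vs 8).
#3: worse on max drawdown (18 vs 8).
#4: worse on max drawdown (43 vs 8).
#5: worse on max drawdown (31 vs 8).
#6: worse on max drawdown (26 vs 8).
#7: worse on max drawdown (11 vs 8).
#8: worse on expected return (15.6 vs 16.6).
#9: worse on max drawdown (43 vs 8).
#10: worse on max drawdown (48 vs 8).
#11: worse on max drawdown (45 vs 8).
#12: worse on max drawdown (43 vs 8).
No option dominates #2.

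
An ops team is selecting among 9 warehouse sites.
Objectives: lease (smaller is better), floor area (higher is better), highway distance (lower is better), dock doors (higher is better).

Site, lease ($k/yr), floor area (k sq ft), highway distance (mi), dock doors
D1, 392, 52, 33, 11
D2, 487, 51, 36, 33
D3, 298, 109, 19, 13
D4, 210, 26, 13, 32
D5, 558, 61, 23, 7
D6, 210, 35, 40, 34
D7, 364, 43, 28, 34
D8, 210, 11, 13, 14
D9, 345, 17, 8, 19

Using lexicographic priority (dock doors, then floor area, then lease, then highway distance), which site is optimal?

D7

First maximize dock doors: best is 34, kept {D6, D7}.
Then maximize floor area: best is 43, kept {D7}.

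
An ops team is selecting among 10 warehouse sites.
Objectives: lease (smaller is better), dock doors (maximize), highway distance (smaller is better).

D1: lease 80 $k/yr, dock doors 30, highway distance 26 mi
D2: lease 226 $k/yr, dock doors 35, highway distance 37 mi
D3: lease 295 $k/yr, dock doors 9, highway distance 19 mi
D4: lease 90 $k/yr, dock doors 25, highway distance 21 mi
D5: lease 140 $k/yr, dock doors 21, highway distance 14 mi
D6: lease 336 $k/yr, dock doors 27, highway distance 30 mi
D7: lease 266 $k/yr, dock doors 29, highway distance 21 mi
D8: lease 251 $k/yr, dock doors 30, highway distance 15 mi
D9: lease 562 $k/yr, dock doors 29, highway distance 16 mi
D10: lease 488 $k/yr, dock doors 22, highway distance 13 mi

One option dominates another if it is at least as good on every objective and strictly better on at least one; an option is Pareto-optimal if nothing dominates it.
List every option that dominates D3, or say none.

D5: lease 140≤295, dock doors 21≥9, highway distance 14≤19 — dominates D3.
D8: lease 251≤295, dock doors 30≥9, highway distance 15≤19 — dominates D3.
Others (D1, D2, D4, D6, D7, D9, D10) are each worse than D3 on at least one objective.

D5, D8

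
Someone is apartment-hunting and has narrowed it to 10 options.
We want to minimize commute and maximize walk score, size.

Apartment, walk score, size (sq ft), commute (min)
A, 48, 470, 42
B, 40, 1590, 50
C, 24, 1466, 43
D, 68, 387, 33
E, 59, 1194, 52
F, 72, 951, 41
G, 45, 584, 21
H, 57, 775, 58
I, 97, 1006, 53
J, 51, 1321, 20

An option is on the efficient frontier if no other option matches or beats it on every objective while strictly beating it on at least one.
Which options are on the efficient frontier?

B, C, D, E, F, I, J

A: dominated by F (walk score 72≥48, size 951≥470, commute 41≤42).
B: not dominated (best size).
C: not dominated.
D: not dominated.
E: not dominated.
F: not dominated.
G: dominated by J (walk score 51≥45, size 1321≥584, commute 20≤21).
H: dominated by E (walk score 59≥57, size 1194≥775, commute 52≤58).
I: not dominated (best walk score).
J: not dominated (best commute).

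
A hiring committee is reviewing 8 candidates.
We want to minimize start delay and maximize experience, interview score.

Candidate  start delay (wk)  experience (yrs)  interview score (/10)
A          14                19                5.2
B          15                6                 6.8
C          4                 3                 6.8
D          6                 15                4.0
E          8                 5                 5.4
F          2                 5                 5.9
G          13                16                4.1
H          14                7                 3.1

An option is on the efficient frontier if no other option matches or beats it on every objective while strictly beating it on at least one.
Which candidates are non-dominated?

A, B, C, D, F, G

A: not dominated (best experience).
B: not dominated.
C: not dominated.
D: not dominated.
E: dominated by F (start delay 2≤8, experience 5≥5, interview score 5.9≥5.4).
F: not dominated (best start delay).
G: not dominated.
H: dominated by A (start delay 14≤14, experience 19≥7, interview score 5.2≥3.1).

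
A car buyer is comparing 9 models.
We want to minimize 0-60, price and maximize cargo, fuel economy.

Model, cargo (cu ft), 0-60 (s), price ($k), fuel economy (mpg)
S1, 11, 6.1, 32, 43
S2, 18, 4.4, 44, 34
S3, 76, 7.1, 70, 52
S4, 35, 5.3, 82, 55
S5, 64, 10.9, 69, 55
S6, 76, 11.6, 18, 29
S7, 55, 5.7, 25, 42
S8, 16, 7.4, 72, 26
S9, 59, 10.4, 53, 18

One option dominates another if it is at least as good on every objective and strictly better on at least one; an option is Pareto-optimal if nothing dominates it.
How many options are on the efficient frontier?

8

S1: not dominated.
S2: not dominated (best 0-60).
S3: not dominated.
S4: not dominated.
S5: not dominated.
S6: not dominated (best price).
S7: not dominated.
S8: dominated by S2 (cargo 18≥16, 0-60 4.4≤7.4, price 44≤72, fuel economy 34≥26).
S9: not dominated.
Pareto-optimal: S1, S2, S3, S4, S5, S6, S7, S9 → 8.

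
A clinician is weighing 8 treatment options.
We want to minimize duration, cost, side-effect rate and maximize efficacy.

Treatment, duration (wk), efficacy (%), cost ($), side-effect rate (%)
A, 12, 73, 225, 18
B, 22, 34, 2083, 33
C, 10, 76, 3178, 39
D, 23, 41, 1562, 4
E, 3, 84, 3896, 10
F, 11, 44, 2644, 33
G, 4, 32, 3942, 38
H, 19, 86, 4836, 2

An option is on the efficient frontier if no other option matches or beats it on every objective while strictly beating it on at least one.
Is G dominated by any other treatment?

E vs G: duration 3≤4, efficacy 84≥32, cost 3896≤3942, side-effect rate 10≤38 — E is at least as good on every objective and strictly better on at least one, so E dominates G.

Yes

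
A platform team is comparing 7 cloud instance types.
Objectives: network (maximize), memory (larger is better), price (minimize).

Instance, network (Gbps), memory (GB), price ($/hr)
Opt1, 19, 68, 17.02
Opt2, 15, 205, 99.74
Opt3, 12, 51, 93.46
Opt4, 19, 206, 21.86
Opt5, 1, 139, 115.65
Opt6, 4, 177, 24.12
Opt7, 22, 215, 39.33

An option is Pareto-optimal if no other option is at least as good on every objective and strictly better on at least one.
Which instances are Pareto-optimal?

Opt1: not dominated (best price).
Opt2: dominated by Opt4 (network 19≥15, memory 206≥205, price 21.86≤99.74).
Opt3: dominated by Opt1 (network 19≥12, memory 68≥51, price 17.02≤93.46).
Opt4: not dominated.
Opt5: dominated by Opt2 (network 15≥1, memory 205≥139, price 99.74≤115.65).
Opt6: dominated by Opt4 (network 19≥4, memory 206≥177, price 21.86≤24.12).
Opt7: not dominated (best network).

Opt1, Opt4, Opt7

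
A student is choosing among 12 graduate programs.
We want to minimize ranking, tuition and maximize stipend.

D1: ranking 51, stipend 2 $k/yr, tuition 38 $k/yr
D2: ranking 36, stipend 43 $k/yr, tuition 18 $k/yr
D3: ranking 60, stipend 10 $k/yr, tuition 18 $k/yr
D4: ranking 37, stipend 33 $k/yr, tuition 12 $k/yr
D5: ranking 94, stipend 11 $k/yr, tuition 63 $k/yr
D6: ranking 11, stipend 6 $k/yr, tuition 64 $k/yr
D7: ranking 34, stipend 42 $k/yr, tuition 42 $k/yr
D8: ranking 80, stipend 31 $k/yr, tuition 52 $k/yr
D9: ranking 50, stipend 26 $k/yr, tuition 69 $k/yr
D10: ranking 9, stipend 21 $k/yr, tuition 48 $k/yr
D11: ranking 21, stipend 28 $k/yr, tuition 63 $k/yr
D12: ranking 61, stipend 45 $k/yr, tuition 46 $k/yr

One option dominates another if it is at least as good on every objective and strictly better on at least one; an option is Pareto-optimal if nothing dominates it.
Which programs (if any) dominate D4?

none

D1: worse on ranking (51 vs 37).
D2: worse on tuition (18 vs 12).
D3: worse on ranking (60 vs 37).
D5: worse on ranking (94 vs 37).
D6: worse on stipend (6 vs 33).
D7: worse on tuition (42 vs 12).
D8: worse on ranking (80 vs 37).
D9: worse on ranking (50 vs 37).
D10: worse on stipend (21 vs 33).
D11: worse on stipend (28 vs 33).
D12: worse on ranking (61 vs 37).
No option dominates D4.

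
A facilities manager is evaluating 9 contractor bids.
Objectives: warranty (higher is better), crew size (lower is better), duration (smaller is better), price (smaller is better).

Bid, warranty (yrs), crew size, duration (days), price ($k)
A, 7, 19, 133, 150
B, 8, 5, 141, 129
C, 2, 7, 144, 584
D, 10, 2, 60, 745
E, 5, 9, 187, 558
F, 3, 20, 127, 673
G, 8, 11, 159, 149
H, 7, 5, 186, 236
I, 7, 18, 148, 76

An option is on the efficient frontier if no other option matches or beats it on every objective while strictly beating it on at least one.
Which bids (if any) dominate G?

B: warranty 8≥8, crew size 5≤11, duration 141≤159, price 129≤149 — dominates G.
Others (A, C, D, E, F, H, I) are each worse than G on at least one objective.

B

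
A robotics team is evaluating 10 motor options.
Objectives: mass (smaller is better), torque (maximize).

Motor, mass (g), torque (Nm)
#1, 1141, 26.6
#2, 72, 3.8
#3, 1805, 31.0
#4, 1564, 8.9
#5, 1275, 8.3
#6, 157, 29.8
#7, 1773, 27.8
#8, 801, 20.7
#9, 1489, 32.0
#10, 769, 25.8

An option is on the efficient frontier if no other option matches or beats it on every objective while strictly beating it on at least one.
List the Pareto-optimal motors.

#1: dominated by #6 (mass 157≤1141, torque 29.8≥26.6).
#2: not dominated (best mass).
#3: dominated by #9 (mass 1489≤1805, torque 32.0≥31.0).
#4: dominated by #1 (mass 1141≤1564, torque 26.6≥8.9).
#5: dominated by #1 (mass 1141≤1275, torque 26.6≥8.3).
#6: not dominated.
#7: dominated by #6 (mass 157≤1773, torque 29.8≥27.8).
#8: dominated by #6 (mass 157≤801, torque 29.8≥20.7).
#9: not dominated (best torque).
#10: dominated by #6 (mass 157≤769, torque 29.8≥25.8).

#2, #6, #9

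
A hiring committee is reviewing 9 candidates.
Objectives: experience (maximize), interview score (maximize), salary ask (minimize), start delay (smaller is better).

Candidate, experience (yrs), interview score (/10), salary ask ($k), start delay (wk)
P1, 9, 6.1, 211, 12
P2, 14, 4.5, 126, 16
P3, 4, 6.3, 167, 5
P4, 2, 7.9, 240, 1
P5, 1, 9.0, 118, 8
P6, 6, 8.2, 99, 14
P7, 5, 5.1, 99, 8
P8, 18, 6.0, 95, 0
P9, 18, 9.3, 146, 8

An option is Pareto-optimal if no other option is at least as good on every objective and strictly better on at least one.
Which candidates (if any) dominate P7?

P8: experience 18≥5, interview score 6.0≥5.1, salary ask 95≤99, start delay 0≤8 — dominates P7.
Others (P1, P2, P3, P4, P5, P6, P9) are each worse than P7 on at least one objective.

P8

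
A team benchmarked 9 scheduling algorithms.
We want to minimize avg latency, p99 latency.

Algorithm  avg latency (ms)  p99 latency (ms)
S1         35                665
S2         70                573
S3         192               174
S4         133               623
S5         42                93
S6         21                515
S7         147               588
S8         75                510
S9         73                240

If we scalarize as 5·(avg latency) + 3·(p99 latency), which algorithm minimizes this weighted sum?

S5

S1: 5·35 + 3·665 = 2170
S2: 5·70 + 3·573 = 2069
S3: 5·192 + 3·174 = 1482
S4: 5·133 + 3·623 = 2534
S5: 5·42 + 3·93 = 489
S6: 5·21 + 3·515 = 1650
S7: 5·147 + 3·588 = 2499
S8: 5·75 + 3·510 = 1905
S9: 5·73 + 3·240 = 1085
Lowest: S5 at 489.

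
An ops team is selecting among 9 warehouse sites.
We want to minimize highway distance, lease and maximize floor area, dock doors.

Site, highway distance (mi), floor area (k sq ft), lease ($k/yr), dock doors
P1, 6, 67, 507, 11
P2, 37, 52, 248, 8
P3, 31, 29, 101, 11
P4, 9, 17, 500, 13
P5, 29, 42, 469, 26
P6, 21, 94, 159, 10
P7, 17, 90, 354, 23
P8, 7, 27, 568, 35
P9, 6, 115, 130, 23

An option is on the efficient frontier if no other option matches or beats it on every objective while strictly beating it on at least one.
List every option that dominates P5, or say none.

none

P1: worse on lease (507 vs 469).
P2: worse on highway distance (37 vs 29).
P3: worse on highway distance (31 vs 29).
P4: worse on floor area (17 vs 42).
P6: worse on dock doors (10 vs 26).
P7: worse on dock doors (23 vs 26).
P8: worse on floor area (27 vs 42).
P9: worse on dock doors (23 vs 26).
No option dominates P5.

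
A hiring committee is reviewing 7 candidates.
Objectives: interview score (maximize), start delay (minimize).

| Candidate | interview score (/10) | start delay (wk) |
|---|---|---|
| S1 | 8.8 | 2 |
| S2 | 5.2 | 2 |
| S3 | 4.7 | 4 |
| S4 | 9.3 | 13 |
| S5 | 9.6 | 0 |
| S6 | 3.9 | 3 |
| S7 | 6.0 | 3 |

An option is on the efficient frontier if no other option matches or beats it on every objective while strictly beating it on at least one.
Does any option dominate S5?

S1: worse on interview score (8.8 vs 9.6).
S2: worse on interview score (5.2 vs 9.6).
S3: worse on interview score (4.7 vs 9.6).
S4: worse on interview score (9.3 vs 9.6).
S6: worse on interview score (3.9 vs 9.6).
S7: worse on interview score (6.0 vs 9.6).
No option is at least as good as S5 on every objective and strictly better on one.

No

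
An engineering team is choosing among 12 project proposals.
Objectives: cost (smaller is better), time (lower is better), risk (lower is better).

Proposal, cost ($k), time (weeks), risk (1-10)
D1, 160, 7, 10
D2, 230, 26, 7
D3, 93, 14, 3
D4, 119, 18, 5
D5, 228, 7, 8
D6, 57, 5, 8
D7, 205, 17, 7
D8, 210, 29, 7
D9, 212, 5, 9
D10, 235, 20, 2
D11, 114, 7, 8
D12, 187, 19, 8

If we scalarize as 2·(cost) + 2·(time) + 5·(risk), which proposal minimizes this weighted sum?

D1: 2·160 + 2·7 + 5·10 = 384
D2: 2·230 + 2·26 + 5·7 = 547
D3: 2·93 + 2·14 + 5·3 = 229
D4: 2·119 + 2·18 + 5·5 = 299
D5: 2·228 + 2·7 + 5·8 = 510
D6: 2·57 + 2·5 + 5·8 = 164
D7: 2·205 + 2·17 + 5·7 = 479
D8: 2·210 + 2·29 + 5·7 = 513
D9: 2·212 + 2·5 + 5·9 = 479
D10: 2·235 + 2·20 + 5·2 = 520
D11: 2·114 + 2·7 + 5·8 = 282
D12: 2·187 + 2·19 + 5·8 = 452
Lowest: D6 at 164.

D6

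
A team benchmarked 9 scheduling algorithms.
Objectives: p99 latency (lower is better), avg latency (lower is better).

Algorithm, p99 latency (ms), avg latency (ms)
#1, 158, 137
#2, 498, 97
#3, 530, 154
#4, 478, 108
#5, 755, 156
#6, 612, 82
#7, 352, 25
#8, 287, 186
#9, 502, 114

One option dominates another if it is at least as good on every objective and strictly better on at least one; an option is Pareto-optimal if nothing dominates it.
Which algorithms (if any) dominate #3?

#1: p99 latency 158≤530, avg latency 137≤154 — dominates #3.
#2: p99 latency 498≤530, avg latency 97≤154 — dominates #3.
#4: p99 latency 478≤530, avg latency 108≤154 — dominates #3.
#7: p99 latency 352≤530, avg latency 25≤154 — dominates #3.
#9: p99 latency 502≤530, avg latency 114≤154 — dominates #3.
Others (#5, #6, #8) are each worse than #3 on at least one objective.

#1, #2, #4, #7, #9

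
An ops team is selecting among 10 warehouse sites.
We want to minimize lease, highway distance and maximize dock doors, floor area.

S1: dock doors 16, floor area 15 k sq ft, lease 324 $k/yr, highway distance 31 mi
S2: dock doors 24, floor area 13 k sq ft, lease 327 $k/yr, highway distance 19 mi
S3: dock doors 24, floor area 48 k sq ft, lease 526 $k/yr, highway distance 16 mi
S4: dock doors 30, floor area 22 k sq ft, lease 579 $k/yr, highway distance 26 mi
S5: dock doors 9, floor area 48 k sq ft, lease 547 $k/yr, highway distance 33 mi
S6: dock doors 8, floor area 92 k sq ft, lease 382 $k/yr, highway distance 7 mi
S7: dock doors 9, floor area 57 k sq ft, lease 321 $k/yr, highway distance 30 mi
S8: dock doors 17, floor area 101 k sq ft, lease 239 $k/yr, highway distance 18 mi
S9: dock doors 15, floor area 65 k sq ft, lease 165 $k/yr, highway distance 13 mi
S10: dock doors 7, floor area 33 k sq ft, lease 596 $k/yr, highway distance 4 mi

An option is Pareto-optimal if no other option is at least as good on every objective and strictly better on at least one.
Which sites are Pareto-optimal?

S1: dominated by S8 (dock doors 17≥16, floor area 101≥15, lease 239≤324, highway distance 18≤31).
S2: not dominated.
S3: not dominated.
S4: not dominated (best dock doors).
S5: dominated by S3 (dock doors 24≥9, floor area 48≥48, lease 526≤547, highway distance 16≤33).
S6: not dominated.
S7: dominated by S8 (dock doors 17≥9, floor area 101≥57, lease 239≤321, highway distance 18≤30).
S8: not dominated (best floor area).
S9: not dominated (best lease).
S10: not dominated (best highway distance).

S2, S3, S4, S6, S8, S9, S10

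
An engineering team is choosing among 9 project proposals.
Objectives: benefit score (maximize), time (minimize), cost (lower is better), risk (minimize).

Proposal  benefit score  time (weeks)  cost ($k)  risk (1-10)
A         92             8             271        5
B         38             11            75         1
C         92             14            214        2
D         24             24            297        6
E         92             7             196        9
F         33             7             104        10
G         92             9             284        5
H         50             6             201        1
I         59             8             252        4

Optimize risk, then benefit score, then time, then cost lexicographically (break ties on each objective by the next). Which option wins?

H

First minimize risk: best is 1, kept {B, H}.
Then maximize benefit score: best is 50, kept {H}.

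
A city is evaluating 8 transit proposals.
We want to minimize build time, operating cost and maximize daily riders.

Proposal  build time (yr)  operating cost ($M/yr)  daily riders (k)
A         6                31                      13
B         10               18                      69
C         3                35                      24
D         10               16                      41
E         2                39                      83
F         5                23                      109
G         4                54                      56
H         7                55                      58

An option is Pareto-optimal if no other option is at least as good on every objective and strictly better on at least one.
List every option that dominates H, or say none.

E, F

E: build time 2≤7, operating cost 39≤55, daily riders 83≥58 — dominates H.
F: build time 5≤7, operating cost 23≤55, daily riders 109≥58 — dominates H.
Others (A, B, C, D, G) are each worse than H on at least one objective.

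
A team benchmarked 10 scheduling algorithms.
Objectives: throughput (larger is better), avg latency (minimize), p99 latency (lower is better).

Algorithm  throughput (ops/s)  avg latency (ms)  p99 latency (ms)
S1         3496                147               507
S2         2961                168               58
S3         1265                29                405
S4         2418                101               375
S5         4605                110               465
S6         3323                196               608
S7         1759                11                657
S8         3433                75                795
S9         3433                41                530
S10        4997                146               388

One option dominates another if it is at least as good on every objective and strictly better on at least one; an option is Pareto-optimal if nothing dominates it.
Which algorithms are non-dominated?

S1: dominated by S5 (throughput 4605≥3496, avg latency 110≤147, p99 latency 465≤507).
S2: not dominated (best p99 latency).
S3: not dominated.
S4: not dominated.
S5: not dominated.
S6: dominated by S1 (throughput 3496≥3323, avg latency 147≤196, p99 latency 507≤608).
S7: not dominated (best avg latency).
S8: dominated by S9 (throughput 3433≥3433, avg latency 41≤75, p99 latency 530≤795).
S9: not dominated.
S10: not dominated (best throughput).

S2, S3, S4, S5, S7, S9, S10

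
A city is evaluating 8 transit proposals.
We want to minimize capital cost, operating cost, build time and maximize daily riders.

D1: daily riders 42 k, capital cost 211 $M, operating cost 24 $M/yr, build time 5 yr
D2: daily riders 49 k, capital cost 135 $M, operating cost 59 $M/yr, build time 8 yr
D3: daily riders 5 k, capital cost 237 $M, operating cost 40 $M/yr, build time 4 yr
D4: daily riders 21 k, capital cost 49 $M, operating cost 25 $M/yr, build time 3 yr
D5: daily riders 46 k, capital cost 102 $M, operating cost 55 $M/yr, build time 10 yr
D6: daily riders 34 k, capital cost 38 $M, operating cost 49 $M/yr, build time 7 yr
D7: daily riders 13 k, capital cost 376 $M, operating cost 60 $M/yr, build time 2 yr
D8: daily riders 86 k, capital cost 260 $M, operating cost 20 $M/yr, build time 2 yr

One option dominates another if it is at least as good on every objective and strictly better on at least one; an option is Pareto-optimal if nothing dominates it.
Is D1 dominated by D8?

D8 vs D1: D8 is worse on capital cost (260 vs 211), so it does not dominate D1.

No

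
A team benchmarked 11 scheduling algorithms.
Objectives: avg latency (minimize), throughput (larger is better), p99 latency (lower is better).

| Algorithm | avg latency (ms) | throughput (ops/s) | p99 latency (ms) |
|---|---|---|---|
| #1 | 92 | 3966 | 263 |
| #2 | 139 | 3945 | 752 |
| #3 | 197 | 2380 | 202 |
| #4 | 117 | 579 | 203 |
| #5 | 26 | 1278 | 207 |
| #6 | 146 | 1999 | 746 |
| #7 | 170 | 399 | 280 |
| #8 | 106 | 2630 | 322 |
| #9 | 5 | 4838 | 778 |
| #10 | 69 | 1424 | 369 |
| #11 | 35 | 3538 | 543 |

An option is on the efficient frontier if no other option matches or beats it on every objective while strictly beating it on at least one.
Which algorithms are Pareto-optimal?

#1, #3, #4, #5, #9, #10, #11

#1: not dominated.
#2: dominated by #1 (avg latency 92≤139, throughput 3966≥3945, p99 latency 263≤752).
#3: not dominated (best p99 latency).
#4: not dominated.
#5: not dominated.
#6: dominated by #1 (avg latency 92≤146, throughput 3966≥1999, p99 latency 263≤746).
#7: dominated by #1 (avg latency 92≤170, throughput 3966≥399, p99 latency 263≤280).
#8: dominated by #1 (avg latency 92≤106, throughput 3966≥2630, p99 latency 263≤322).
#9: not dominated (best avg latency).
#10: not dominated.
#11: not dominated.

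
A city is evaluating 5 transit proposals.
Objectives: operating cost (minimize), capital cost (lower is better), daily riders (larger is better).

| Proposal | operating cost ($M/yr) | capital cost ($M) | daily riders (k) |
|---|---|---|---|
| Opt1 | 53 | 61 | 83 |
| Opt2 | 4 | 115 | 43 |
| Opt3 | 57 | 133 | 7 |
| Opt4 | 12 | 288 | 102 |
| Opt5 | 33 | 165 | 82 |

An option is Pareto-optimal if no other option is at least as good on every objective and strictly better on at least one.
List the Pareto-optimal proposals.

Opt1: not dominated (best capital cost).
Opt2: not dominated (best operating cost).
Opt3: dominated by Opt1 (operating cost 53≤57, capital cost 61≤133, daily riders 83≥7).
Opt4: not dominated (best daily riders).
Opt5: not dominated.

Opt1, Opt2, Opt4, Opt5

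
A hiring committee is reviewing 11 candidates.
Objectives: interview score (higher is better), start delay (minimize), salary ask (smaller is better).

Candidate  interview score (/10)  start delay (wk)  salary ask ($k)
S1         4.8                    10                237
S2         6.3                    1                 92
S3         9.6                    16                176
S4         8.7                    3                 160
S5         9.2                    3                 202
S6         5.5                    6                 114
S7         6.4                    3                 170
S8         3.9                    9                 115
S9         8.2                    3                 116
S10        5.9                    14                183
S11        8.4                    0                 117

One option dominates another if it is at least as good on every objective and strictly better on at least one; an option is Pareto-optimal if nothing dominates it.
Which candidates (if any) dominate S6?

S2

S2: interview score 6.3≥5.5, start delay 1≤6, salary ask 92≤114 — dominates S6.
Others (S1, S3, S4, S5, S7, S8, S9, S10, S11) are each worse than S6 on at least one objective.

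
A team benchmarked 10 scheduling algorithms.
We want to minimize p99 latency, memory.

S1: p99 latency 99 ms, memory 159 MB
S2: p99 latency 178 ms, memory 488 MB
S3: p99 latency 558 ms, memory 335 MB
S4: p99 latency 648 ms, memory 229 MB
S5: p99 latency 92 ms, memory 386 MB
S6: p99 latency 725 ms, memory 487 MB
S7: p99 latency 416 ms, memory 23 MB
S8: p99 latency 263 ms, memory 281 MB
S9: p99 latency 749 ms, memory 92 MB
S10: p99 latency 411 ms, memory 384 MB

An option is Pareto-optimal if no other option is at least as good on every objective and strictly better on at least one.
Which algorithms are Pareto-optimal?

S1, S5, S7

S1: not dominated.
S2: dominated by S1 (p99 latency 99≤178, memory 159≤488).
S3: dominated by S1 (p99 latency 99≤558, memory 159≤335).
S4: dominated by S1 (p99 latency 99≤648, memory 159≤229).
S5: not dominated (best p99 latency).
S6: dominated by S1 (p99 latency 99≤725, memory 159≤487).
S7: not dominated (best memory).
S8: dominated by S1 (p99 latency 99≤263, memory 159≤281).
S9: dominated by S7 (p99 latency 416≤749, memory 23≤92).
S10: dominated by S1 (p99 latency 99≤411, memory 159≤384).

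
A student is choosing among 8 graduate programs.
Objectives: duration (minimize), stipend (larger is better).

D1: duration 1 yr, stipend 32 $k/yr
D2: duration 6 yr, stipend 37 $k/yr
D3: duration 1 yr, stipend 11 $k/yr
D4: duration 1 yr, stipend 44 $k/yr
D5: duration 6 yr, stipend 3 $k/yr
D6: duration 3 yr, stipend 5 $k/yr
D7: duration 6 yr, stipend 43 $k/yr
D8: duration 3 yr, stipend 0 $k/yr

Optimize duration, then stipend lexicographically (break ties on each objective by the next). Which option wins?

First minimize duration: best is 1, kept {D1, D3, D4}.
Then maximize stipend: best is 44, kept {D4}.

D4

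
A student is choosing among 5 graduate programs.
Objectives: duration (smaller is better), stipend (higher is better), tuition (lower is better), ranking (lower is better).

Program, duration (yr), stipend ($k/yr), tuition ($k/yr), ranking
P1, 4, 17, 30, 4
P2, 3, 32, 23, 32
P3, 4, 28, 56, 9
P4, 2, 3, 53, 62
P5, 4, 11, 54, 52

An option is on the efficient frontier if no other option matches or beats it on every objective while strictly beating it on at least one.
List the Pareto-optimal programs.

P1, P2, P3, P4

P1: not dominated (best ranking).
P2: not dominated (best stipend).
P3: not dominated.
P4: not dominated (best duration).
P5: dominated by P1 (duration 4≤4, stipend 17≥11, tuition 30≤54, ranking 4≤52).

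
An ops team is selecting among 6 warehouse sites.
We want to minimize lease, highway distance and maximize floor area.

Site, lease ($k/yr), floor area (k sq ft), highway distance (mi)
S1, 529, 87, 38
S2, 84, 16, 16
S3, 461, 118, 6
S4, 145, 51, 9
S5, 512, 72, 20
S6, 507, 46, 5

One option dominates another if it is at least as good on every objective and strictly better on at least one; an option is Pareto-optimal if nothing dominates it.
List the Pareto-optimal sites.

S1: dominated by S3 (lease 461≤529, floor area 118≥87, highway distance 6≤38).
S2: not dominated (best lease).
S3: not dominated (best floor area).
S4: not dominated.
S5: dominated by S3 (lease 461≤512, floor area 118≥72, highway distance 6≤20).
S6: not dominated (best highway distance).

S2, S3, S4, S6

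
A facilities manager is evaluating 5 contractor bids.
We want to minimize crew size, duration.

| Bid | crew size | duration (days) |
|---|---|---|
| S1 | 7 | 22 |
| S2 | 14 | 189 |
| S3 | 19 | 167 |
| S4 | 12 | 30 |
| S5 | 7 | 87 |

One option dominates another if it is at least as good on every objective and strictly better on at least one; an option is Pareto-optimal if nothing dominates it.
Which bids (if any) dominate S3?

S1: crew size 7≤19, duration 22≤167 — dominates S3.
S4: crew size 12≤19, duration 30≤167 — dominates S3.
S5: crew size 7≤19, duration 87≤167 — dominates S3.
Others (S2) are each worse than S3 on at least one objective.

S1, S4, S5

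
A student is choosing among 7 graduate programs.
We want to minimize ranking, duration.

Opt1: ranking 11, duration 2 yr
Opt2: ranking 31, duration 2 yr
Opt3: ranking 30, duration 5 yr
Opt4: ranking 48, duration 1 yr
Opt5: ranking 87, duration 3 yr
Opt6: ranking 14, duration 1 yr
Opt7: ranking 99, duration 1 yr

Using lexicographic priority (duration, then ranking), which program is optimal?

First minimize duration: best is 1, kept {Opt4, Opt6, Opt7}.
Then minimize ranking: best is 14, kept {Opt6}.

Opt6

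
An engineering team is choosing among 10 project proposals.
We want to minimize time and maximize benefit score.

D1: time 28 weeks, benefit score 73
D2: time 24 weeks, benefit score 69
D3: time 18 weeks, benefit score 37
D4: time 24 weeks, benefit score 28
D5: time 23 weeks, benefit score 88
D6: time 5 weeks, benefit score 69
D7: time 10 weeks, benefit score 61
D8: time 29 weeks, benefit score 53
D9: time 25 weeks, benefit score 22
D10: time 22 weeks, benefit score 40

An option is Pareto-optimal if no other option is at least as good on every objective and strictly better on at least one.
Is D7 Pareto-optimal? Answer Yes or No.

D6 vs D7: time 5≤10, benefit score 69≥61 — D6 is at least as good on every objective and strictly better on at least one, so D6 dominates D7.

No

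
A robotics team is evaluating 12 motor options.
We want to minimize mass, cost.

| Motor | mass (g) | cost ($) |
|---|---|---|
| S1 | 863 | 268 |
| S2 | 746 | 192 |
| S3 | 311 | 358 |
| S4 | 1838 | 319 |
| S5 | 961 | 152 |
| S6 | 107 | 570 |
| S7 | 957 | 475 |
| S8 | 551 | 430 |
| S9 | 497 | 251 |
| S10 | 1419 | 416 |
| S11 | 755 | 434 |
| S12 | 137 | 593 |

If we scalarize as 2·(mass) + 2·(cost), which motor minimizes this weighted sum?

S3

S1: 2·863 + 2·268 = 2262
S2: 2·746 + 2·192 = 1876
S3: 2·311 + 2·358 = 1338
S4: 2·1838 + 2·319 = 4314
S5: 2·961 + 2·152 = 2226
S6: 2·107 + 2·570 = 1354
S7: 2·957 + 2·475 = 2864
S8: 2·551 + 2·430 = 1962
S9: 2·497 + 2·251 = 1496
S10: 2·1419 + 2·416 = 3670
S11: 2·755 + 2·434 = 2378
S12: 2·137 + 2·593 = 1460
Lowest: S3 at 1338.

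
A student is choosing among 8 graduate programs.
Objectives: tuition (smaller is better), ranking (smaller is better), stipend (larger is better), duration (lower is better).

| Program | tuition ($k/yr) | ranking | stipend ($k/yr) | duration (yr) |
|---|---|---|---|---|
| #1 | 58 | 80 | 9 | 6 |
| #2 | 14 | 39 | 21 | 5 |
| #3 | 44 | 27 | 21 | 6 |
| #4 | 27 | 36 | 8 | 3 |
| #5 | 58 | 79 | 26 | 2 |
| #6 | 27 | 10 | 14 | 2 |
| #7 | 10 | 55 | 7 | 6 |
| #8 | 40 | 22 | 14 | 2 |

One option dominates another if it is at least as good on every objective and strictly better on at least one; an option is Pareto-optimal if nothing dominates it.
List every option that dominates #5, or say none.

none

#1: worse on ranking (80 vs 79).
#2: worse on stipend (21 vs 26).
#3: worse on stipend (21 vs 26).
#4: worse on stipend (8 vs 26).
#6: worse on stipend (14 vs 26).
#7: worse on stipend (7 vs 26).
#8: worse on stipend (14 vs 26).
No option dominates #5.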